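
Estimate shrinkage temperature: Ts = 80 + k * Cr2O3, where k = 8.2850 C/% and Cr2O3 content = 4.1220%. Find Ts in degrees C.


Formula: Ts = 80 + k * Cr2O3
Substituting: Ts = 80 + 8.2850 * 4.1220
Result: 114.1508 C


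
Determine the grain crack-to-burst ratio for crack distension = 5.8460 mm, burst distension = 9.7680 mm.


Formula: Ratio = crack / burst
Substituting: Ratio = 5.8460 / 9.7680
Result: 0.5985


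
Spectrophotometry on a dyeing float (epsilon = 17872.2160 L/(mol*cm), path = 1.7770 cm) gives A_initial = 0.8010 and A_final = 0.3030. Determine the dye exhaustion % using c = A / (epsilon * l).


c_initial = A_i / (epsilon * l) = 0.8010 / (17872.2160 * 1.7770) = 2.5221e-05 mol/L
c_final = A_f / (epsilon * l) = 0.3030 / (17872.2160 * 1.7770) = 9.5406e-06 mol/L
Exhaustion = (c_initial - c_final) / c_initial * 100 = (2.5221e-05 - 9.5406e-06) / 2.5221e-05 * 100 = 62.1723 %


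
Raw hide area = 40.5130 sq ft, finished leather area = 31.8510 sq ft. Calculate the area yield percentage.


Formula: Yield = finished / raw * 100
Substituting: Yield = 31.8510 / 40.5130 * 100
Result: 78.6192 %


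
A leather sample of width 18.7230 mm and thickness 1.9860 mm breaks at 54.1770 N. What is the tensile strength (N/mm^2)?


Formula: TS = force / (width * thickness)
Substituting: TS = 54.1770 / (18.7230 * 1.9860)
Result: 1.4570 N/mm^2


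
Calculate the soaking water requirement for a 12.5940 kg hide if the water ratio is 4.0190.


Formula: Water = hide_weight * ratio
Substituting: Water = 12.5940 * 4.0190
Result: 50.6153 kg


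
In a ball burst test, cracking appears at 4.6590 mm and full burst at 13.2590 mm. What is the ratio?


Formula: Ratio = crack / burst
Substituting: Ratio = 4.6590 / 13.2590
Result: 0.3514


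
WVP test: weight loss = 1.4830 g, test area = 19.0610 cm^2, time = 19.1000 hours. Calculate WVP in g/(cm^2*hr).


Formula: WVP = loss / (area * time)
Substituting: WVP = 1.4830 / (19.0610 * 19.1000)
Result: 0.00407345 g/(cm^2*hr)


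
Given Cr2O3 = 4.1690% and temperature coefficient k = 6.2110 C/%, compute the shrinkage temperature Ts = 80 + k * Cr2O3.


Formula: Ts = 80 + k * Cr2O3
Substituting: Ts = 80 + 6.2110 * 4.1690
Result: 105.8937 C


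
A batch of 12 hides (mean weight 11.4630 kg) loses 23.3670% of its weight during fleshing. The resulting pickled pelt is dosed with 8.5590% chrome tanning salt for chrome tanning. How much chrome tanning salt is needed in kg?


Total_raw = N * avg_wt = 12 * 11.4630 = 137.5560 kg
Substrate = Total_raw * (1 - loss/100) = 137.5560 * (1 - 23.3670/100) = 105.4133 kg
Chrome = Substrate * pct / 100 = 105.4133 * 8.5590 / 100 = 9.0223 kg


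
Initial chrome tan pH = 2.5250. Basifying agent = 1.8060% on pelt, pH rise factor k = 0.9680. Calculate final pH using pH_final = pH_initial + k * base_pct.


Formula: pH_final = pH_initial + k * base_pct
Substituting: pH_final = 2.5250 + 0.9680 * 1.8060
Result: 4.2732


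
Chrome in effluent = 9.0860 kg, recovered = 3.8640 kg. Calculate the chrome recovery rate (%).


Formula: Recovery = recovered / input * 100
Substituting: Recovery = 3.8640 / 9.0860 * 100
Result: 42.5270 %


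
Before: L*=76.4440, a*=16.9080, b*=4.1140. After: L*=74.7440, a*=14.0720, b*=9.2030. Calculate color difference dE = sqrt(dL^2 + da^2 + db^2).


dL = -1.7000, da = -2.8360, db = 5.0890
dE = sqrt((-1.7000)^2 + (-2.8360)^2 + 5.0890^2) = 6.0688


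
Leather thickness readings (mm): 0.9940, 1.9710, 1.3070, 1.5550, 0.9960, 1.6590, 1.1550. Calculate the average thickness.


Formula: Average = sum / n
Substituting: Average = 9.6370 / 7
Result: 1.3767 mm


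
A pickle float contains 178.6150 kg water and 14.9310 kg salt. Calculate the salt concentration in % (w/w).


Formula: Conc = salt / (water + salt) * 100
Substituting: Conc = 14.9310 / (178.6150 + 14.9310) * 100
Result: 7.7144 %


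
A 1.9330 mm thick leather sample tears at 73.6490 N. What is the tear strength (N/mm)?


Formula: Tear strength = force / thickness
Substituting: Tear strength = 73.6490 / 1.9330
Result: 38.1009 N/mm


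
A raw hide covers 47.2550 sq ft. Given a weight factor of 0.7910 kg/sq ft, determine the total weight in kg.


Formula: Weight = area * weight_per_sqft
Substituting: Weight = 47.2550 * 0.7910
Result: 37.3787 kg


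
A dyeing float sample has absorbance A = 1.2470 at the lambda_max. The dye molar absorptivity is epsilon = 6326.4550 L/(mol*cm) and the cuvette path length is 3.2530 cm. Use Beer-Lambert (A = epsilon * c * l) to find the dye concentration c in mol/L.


Formula: c = A / (epsilon * l)
Substituting: c = 1.2470 / (6326.4550 * 3.2530)
Result: 6.0593e-05 mol/L


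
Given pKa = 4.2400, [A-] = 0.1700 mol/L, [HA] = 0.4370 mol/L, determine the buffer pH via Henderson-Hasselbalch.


ratio = [A-] / [HA] = 0.1700 / 0.4370 = 0.3890
log10(ratio) = -0.4100
pH = pKa + log10(ratio) = 4.2400 - 0.4100 = 3.8300


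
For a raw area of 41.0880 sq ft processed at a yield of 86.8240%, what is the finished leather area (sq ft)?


Formula: finished = raw * yield / 100
Substituting: finished = 41.0880 * 86.8240 / 100
Result: 35.6742 sq ft


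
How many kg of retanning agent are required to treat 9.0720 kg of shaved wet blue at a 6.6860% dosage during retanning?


Formula: Retan = substrate * pct / 100
Substituting: Retan = 9.0720 * 6.6860 / 100
Result: 0.6066 kg


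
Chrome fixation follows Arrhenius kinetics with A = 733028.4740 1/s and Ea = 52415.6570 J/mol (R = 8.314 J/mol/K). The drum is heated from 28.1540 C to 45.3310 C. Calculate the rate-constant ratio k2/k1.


T1 = 28.1540 + 273.15 = 301.3040 K; T2 = 45.3310 + 273.15 = 318.4810 K
k1 = A * exp(-Ea/(R*T1)) = 733028.4740 * exp(-52415.6570/(8.314*301.3040)) = 5.9967e-04 1/s
k2 = A * exp(-Ea/(R*T2)) = 733028.4740 * exp(-52415.6570/(8.314*318.4810)) = 0.00185364 1/s
k2/k1 = 0.00185364 / 5.9967e-04 = 3.0911


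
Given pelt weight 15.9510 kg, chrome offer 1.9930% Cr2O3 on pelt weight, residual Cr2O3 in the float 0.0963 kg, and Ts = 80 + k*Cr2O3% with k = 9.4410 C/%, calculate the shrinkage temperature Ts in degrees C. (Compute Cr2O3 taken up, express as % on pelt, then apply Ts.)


Offered = pelt * offer_pct / 100 = 15.9510 * 1.9930 / 100 = 0.3179 kg
Uptake = offered - residual = 0.3179 - 0.0963 = 0.2216 kg
Cr2O3% on pelt = uptake / pelt * 100 = 0.2216 / 15.9510 * 100 = 1.3893 %
Ts = 80 + k * Cr2O3% = 80 + 9.4410 * 1.3893 = 93.1162 C


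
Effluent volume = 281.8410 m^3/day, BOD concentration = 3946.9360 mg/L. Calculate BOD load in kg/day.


Formula: BOD_load = volume * conc / 1000
Substituting: BOD_load = 281.8410 * 3946.9360 / 1000
Result: 1112.4084 kg/day


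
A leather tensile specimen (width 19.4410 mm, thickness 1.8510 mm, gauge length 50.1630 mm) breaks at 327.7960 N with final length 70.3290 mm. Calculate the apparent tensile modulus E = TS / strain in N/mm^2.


TS = F / (w * t) = 327.7960 / (19.4410 * 1.8510) = 9.1092 N/mm^2
strain = (Lf - L0) / L0 = (70.3290 - 50.1630) / 50.1630 = 0.4020
E = TS / strain = 9.1092 / 0.4020 = 22.6591 N/mm^2


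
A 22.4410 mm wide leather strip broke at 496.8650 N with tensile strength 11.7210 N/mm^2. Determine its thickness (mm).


Formula: t = F / (TS * w)
Substituting: t = 496.8650 / (11.7210 * 22.4410)
Result: 1.8890 mm


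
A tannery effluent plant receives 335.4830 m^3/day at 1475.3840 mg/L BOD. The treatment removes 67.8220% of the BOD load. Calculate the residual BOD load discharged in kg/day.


Load_in = volume * conc / 1000 = 335.4830 * 1475.3840 / 1000 = 494.9663 kg/day
Removed = Load_in * eff / 100 = 494.9663 * 67.8220 / 100 = 335.6960 kg/day
Load_out = Load_in - Removed = 494.9663 - 335.6960 = 159.2702 kg/day


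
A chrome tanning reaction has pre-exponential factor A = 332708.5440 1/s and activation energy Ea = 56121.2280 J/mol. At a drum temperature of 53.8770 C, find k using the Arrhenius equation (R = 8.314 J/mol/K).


T_K = T_C + 273.15 = 53.8770 + 273.15 = 327.0270 K
exponent = -Ea / (R * T_K) = -56121.2280 / (8.314 * 327.0270) = -20.6411
k = A * exp(exponent) = 332708.5440 * exp(-20.6411) = 3.6119e-04 1/s


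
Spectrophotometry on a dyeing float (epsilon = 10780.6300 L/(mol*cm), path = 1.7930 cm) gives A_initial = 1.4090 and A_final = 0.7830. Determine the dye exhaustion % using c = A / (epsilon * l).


c_initial = A_i / (epsilon * l) = 1.4090 / (10780.6300 * 1.7930) = 7.2893e-05 mol/L
c_final = A_f / (epsilon * l) = 0.7830 / (10780.6300 * 1.7930) = 4.0508e-05 mol/L
Exhaustion = (c_initial - c_final) / c_initial * 100 = (7.2893e-05 - 4.0508e-05) / 7.2893e-05 * 100 = 44.4287 %


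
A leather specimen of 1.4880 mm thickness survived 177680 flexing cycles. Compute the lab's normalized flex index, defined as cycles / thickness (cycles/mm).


Formula: Index = cycles / thickness
Substituting: Index = 177680 / 1.4880
Result: 119408.6022 cycles/mm


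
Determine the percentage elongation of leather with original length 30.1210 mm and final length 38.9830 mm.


Formula: Elongation = (Lf - L0) / L0 * 100
Substituting: Elongation = (38.9830 - 30.1210) / 30.1210 * 100
Result: 29.4213 %


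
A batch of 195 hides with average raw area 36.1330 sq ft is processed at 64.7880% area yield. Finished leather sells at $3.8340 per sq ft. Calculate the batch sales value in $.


Raw_total = N * avg_area = 195 * 36.1330 = 7045.9350 sq ft
Finished = Raw_total * yield / 100 = 7045.9350 * 64.7880 / 100 = 4564.9204 sq ft
Value = Finished * price = 4564.9204 * 3.8340 = 17501.9047 $


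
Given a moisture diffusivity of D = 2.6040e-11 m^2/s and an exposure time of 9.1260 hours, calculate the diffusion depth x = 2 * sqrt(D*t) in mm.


t = 9.1260 hr * 3600 = 32853.6000 s
D * t = 2.6040e-11 * 32853.6000 = 8.5551e-07
x = 2 * sqrt(D*t) = 2 * sqrt(8.5551e-07) = 0.00184987 m = 1.8499 mm


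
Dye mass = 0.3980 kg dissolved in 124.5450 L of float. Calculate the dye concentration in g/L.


Formula: Conc = dye_mass(kg) / volume(L) * 1000
Substituting: Conc = 0.3980 / 124.5450 * 1000
Result: 3.1956 g/L


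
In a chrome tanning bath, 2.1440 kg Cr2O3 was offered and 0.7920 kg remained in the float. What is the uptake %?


Formula: Uptake = (offered - residual) / offered * 100
Substituting: Uptake = (2.1440 - 0.7920) / 2.1440 * 100
Result: 63.0597 %


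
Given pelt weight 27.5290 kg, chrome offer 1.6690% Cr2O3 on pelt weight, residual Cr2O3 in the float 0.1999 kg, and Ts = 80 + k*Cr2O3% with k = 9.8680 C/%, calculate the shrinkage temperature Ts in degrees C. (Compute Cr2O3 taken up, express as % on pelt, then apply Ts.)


Offered = pelt * offer_pct / 100 = 27.5290 * 1.6690 / 100 = 0.4595 kg
Uptake = offered - residual = 0.4595 - 0.1999 = 0.2596 kg
Cr2O3% on pelt = uptake / pelt * 100 = 0.2596 / 27.5290 * 100 = 0.9429 %
Ts = 80 + k * Cr2O3% = 80 + 9.8680 * 0.9429 = 89.3041 C


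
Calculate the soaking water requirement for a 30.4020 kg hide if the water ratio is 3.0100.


Formula: Water = hide_weight * ratio
Substituting: Water = 30.4020 * 3.0100
Result: 91.5100 kg


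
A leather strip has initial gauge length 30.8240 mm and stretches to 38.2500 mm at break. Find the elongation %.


Formula: Elongation = (Lf - L0) / L0 * 100
Substituting: Elongation = (38.2500 - 30.8240) / 30.8240 * 100
Result: 24.0916 %


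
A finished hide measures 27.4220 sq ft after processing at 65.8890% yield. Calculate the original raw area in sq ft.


Formula: raw = finished * 100 / yield
Substituting: raw = 27.4220 * 100 / 65.8890
Result: 41.6185 sq ft


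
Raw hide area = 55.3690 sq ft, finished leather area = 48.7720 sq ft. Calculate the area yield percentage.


Formula: Yield = finished / raw * 100
Substituting: Yield = 48.7720 / 55.3690 * 100
Result: 88.0854 %


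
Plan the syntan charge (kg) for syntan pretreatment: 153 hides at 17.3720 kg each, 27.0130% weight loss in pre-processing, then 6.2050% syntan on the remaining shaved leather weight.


Total_raw = N * avg_wt = 153 * 17.3720 = 2657.9160 kg
Substrate = Total_raw * (1 - loss/100) = 2657.9160 * (1 - 27.0130/100) = 1939.9332 kg
Syntan = Substrate * pct / 100 = 1939.9332 * 6.2050 / 100 = 120.3729 kg


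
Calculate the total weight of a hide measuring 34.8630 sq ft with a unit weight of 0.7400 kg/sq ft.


Formula: Weight = area * weight_per_sqft
Substituting: Weight = 34.8630 * 0.7400
Result: 25.7986 kg


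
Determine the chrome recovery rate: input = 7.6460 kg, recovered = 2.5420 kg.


Formula: Recovery = recovered / input * 100
Substituting: Recovery = 2.5420 / 7.6460 * 100
Result: 33.2461 %


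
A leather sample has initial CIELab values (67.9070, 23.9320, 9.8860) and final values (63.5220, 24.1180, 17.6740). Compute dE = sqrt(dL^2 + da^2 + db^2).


dL = -4.3850, da = 0.1860, db = 7.7880
dE = sqrt((-4.3850)^2 + 0.1860^2 + 7.7880^2) = 8.9396


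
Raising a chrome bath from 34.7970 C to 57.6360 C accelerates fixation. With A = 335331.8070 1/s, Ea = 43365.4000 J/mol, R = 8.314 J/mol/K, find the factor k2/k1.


T1 = 34.7970 + 273.15 = 307.9470 K; T2 = 57.6360 + 273.15 = 330.7860 K
k1 = A * exp(-Ea/(R*T1)) = 335331.8070 * exp(-43365.4000/(8.314*307.9470)) = 0.0147732 1/s
k2 = A * exp(-Ea/(R*T2)) = 335331.8070 * exp(-43365.4000/(8.314*330.7860)) = 0.0475738 1/s
k2/k1 = 0.0475738 / 0.0147732 = 3.2203


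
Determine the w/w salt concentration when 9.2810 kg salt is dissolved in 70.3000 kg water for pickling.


Formula: Conc = salt / (water + salt) * 100
Substituting: Conc = 9.2810 / (70.3000 + 9.2810) * 100
Result: 11.6623 %


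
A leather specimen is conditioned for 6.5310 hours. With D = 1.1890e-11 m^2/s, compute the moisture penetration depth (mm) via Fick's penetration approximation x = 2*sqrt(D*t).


t = 6.5310 hr * 3600 = 23511.6000 s
D * t = 1.1890e-11 * 23511.6000 = 2.7955e-07
x = 2 * sqrt(D*t) = 2 * sqrt(2.7955e-07) = 0.00105746 m = 1.0575 mm


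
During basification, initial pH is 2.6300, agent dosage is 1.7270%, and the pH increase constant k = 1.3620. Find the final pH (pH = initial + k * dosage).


Formula: pH_final = pH_initial + k * base_pct
Substituting: pH_final = 2.6300 + 1.3620 * 1.7270
Result: 4.9822


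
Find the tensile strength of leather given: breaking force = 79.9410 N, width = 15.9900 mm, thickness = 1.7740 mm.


Formula: TS = force / (width * thickness)
Substituting: TS = 79.9410 / (15.9900 * 1.7740)
Result: 2.8182 N/mm^2


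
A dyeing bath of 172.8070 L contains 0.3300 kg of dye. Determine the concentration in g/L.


Formula: Conc = dye_mass(kg) / volume(L) * 1000
Substituting: Conc = 0.3300 / 172.8070 * 1000
Result: 1.9096 g/L


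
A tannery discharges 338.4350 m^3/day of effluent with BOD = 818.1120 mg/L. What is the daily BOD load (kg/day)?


Formula: BOD_load = volume * conc / 1000
Substituting: BOD_load = 338.4350 * 818.1120 / 1000
Result: 276.8777 kg/day


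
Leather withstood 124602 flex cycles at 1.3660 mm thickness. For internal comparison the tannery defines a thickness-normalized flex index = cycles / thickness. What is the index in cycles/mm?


Formula: Index = cycles / thickness
Substituting: Index = 124602 / 1.3660
Result: 91216.6911 cycles/mm


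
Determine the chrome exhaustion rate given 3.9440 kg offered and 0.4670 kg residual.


Formula: Uptake = (offered - residual) / offered * 100
Substituting: Uptake = (3.9440 - 0.4670) / 3.9440 * 100
Result: 88.1592 %


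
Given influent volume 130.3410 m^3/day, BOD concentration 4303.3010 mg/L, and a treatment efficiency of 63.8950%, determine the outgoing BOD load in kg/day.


Load_in = volume * conc / 1000 = 130.3410 * 4303.3010 / 1000 = 560.8966 kg/day
Removed = Load_in * eff / 100 = 560.8966 * 63.8950 / 100 = 358.3849 kg/day
Load_out = Load_in - Removed = 560.8966 - 358.3849 = 202.5117 kg/day


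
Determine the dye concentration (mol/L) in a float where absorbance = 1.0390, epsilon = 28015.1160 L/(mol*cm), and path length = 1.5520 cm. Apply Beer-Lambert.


Formula: c = A / (epsilon * l)
Substituting: c = 1.0390 / (28015.1160 * 1.5520)
Result: 2.3896e-05 mol/L


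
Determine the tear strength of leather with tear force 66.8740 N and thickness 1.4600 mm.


Formula: Tear strength = force / thickness
Substituting: Tear strength = 66.8740 / 1.4600
Result: 45.8041 N/mm


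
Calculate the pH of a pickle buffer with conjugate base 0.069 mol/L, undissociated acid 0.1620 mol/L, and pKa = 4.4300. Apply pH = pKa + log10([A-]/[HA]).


ratio = [A-] / [HA] = 0.069 / 0.1620 = 0.4259
log10(ratio) = -0.3707
pH = pKa + log10(ratio) = 4.4300 - 0.3707 = 4.0593


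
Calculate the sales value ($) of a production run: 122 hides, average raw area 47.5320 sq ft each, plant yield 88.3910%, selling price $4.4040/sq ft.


Raw_total = N * avg_area = 122 * 47.5320 = 5798.9040 sq ft
Finished = Raw_total * yield / 100 = 5798.9040 * 88.3910 / 100 = 5125.7092 sq ft
Value = Finished * price = 5125.7092 * 4.4040 = 22573.6235 $


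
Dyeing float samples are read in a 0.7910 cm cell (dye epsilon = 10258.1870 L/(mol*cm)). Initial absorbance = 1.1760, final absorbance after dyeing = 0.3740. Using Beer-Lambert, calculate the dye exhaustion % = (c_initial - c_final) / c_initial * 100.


c_initial = A_i / (epsilon * l) = 1.1760 / (10258.1870 * 0.7910) = 1.4493e-04 mol/L
c_final = A_f / (epsilon * l) = 0.3740 / (10258.1870 * 0.7910) = 4.6092e-05 mol/L
Exhaustion = (c_initial - c_final) / c_initial * 100 = (1.4493e-04 - 4.6092e-05) / 1.4493e-04 * 100 = 68.1973 %


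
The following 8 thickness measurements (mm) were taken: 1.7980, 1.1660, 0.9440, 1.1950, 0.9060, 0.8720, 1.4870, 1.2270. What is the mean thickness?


Formula: Average = sum / n
Substituting: Average = 9.5950 / 8
Result: 1.1994 mm


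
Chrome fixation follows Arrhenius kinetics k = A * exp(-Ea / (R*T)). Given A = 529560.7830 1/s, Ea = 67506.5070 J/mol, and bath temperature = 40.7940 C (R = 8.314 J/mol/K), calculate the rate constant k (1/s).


T_K = T_C + 273.15 = 40.7940 + 273.15 = 313.9440 K
exponent = -Ea / (R * T_K) = -67506.5070 / (8.314 * 313.9440) = -25.8633
k = A * exp(exponent) = 529560.7830 * exp(-25.8633) = 3.1020e-06 1/s


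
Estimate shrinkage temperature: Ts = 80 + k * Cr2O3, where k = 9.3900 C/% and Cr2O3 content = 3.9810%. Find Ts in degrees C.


Formula: Ts = 80 + k * Cr2O3
Substituting: Ts = 80 + 9.3900 * 3.9810
Result: 117.3816 C


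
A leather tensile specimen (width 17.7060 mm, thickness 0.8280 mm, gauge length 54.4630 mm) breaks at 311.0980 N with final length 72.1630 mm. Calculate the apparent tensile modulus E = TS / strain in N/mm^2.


TS = F / (w * t) = 311.0980 / (17.7060 * 0.8280) = 21.2201 N/mm^2
strain = (Lf - L0) / L0 = (72.1630 - 54.4630) / 54.4630 = 0.3250
E = TS / strain = 21.2201 / 0.3250 = 65.2942 N/mm^2


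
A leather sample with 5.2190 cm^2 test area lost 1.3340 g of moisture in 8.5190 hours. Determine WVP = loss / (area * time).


Formula: WVP = loss / (area * time)
Substituting: WVP = 1.3340 / (5.2190 * 8.5190)
Result: 0.0300041 g/(cm^2*hr)


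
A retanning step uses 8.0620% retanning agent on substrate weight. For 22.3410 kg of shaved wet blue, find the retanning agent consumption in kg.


Formula: Retan = substrate * pct / 100
Substituting: Retan = 22.3410 * 8.0620 / 100
Result: 1.8011 kg


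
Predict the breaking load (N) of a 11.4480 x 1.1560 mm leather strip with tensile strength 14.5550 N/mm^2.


Formula: F = TS * w * t
Substituting: F = 14.5550 * 11.4480 * 1.1560
Result: 192.6192 N


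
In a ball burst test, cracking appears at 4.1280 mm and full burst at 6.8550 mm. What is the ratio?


Formula: Ratio = crack / burst
Substituting: Ratio = 4.1280 / 6.8550
Result: 0.6022


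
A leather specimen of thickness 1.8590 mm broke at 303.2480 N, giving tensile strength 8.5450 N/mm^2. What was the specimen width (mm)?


Formula: w = F / (TS * t)
Substituting: w = 303.2480 / (8.5450 * 1.8590)
Result: 19.0900 mm


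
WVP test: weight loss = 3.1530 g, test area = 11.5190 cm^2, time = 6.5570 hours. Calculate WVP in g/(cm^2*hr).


Formula: WVP = loss / (area * time)
Substituting: WVP = 3.1530 / (11.5190 * 6.5570)
Result: 0.041745 g/(cm^2*hr)


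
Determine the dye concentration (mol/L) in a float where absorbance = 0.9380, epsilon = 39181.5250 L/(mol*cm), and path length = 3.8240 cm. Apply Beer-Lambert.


Formula: c = A / (epsilon * l)
Substituting: c = 0.9380 / (39181.5250 * 3.8240)
Result: 6.2604e-06 mol/L


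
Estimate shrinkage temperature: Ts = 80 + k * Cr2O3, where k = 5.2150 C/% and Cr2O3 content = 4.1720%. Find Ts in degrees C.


Formula: Ts = 80 + k * Cr2O3
Substituting: Ts = 80 + 5.2150 * 4.1720
Result: 101.7570 C


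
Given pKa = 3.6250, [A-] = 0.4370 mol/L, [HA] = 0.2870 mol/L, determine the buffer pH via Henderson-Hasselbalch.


ratio = [A-] / [HA] = 0.4370 / 0.2870 = 1.5226
log10(ratio) = 0.1826
pH = pKa + log10(ratio) = 3.6250 + 0.1826 = 3.8076


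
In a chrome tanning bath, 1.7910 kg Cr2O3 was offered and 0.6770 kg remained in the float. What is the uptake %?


Formula: Uptake = (offered - residual) / offered * 100
Substituting: Uptake = (1.7910 - 0.6770) / 1.7910 * 100
Result: 62.1999 %


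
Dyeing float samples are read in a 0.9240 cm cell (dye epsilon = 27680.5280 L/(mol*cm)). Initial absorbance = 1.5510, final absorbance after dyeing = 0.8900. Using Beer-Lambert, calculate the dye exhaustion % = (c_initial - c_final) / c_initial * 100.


c_initial = A_i / (epsilon * l) = 1.5510 / (27680.5280 * 0.9240) = 6.0641e-05 mol/L
c_final = A_f / (epsilon * l) = 0.8900 / (27680.5280 * 0.9240) = 3.4797e-05 mol/L
Exhaustion = (c_initial - c_final) / c_initial * 100 = (6.0641e-05 - 3.4797e-05) / 6.0641e-05 * 100 = 42.6177 %


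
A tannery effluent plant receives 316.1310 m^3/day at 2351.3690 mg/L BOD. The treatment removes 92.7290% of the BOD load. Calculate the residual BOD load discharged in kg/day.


Load_in = volume * conc / 1000 = 316.1310 * 2351.3690 / 1000 = 743.3406 kg/day
Removed = Load_in * eff / 100 = 743.3406 * 92.7290 / 100 = 689.2923 kg/day
Load_out = Load_in - Removed = 743.3406 - 689.2923 = 54.0483 kg/day


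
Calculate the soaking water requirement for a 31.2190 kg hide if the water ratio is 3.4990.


Formula: Water = hide_weight * ratio
Substituting: Water = 31.2190 * 3.4990
Result: 109.2353 kg


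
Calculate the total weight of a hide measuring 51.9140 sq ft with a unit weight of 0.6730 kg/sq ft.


Formula: Weight = area * weight_per_sqft
Substituting: Weight = 51.9140 * 0.6730
Result: 34.9381 kg


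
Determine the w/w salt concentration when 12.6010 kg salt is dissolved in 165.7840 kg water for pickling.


Formula: Conc = salt / (water + salt) * 100
Substituting: Conc = 12.6010 / (165.7840 + 12.6010) * 100
Result: 7.0639 %


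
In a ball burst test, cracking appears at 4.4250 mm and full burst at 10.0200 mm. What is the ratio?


Formula: Ratio = crack / burst
Substituting: Ratio = 4.4250 / 10.0200
Result: 0.4416


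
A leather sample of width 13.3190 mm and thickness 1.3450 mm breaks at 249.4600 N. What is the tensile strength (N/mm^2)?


Formula: TS = force / (width * thickness)
Substituting: TS = 249.4600 / (13.3190 * 1.3450)
Result: 13.9254 N/mm^2


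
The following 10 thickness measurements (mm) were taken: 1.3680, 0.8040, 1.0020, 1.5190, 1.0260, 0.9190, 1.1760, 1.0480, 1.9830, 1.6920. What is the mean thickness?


Formula: Average = sum / n
Substituting: Average = 12.5370 / 10
Result: 1.2537 mm


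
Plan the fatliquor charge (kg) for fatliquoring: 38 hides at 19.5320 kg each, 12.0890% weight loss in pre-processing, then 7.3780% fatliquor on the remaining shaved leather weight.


Total_raw = N * avg_wt = 38 * 19.5320 = 742.2160 kg
Substrate = Total_raw * (1 - loss/100) = 742.2160 * (1 - 12.0890/100) = 652.4895 kg
Fat = Substrate * pct / 100 = 652.4895 * 7.3780 / 100 = 48.1407 kg


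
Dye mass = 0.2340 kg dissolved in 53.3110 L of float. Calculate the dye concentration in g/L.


Formula: Conc = dye_mass(kg) / volume(L) * 1000
Substituting: Conc = 0.2340 / 53.3110 * 1000
Result: 4.3893 g/L


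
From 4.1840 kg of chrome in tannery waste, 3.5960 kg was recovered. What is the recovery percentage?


Formula: Recovery = recovered / input * 100
Substituting: Recovery = 3.5960 / 4.1840 * 100
Result: 85.9465 %


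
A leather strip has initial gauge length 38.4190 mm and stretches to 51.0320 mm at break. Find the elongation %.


Formula: Elongation = (Lf - L0) / L0 * 100
Substituting: Elongation = (51.0320 - 38.4190) / 38.4190 * 100
Result: 32.8301 %


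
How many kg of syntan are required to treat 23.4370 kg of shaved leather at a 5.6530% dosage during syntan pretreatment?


Formula: Syntan = substrate * pct / 100
Substituting: Syntan = 23.4370 * 5.6530 / 100
Result: 1.3249 kg


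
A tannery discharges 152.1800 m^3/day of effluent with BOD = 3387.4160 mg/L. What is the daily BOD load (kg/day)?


Formula: BOD_load = volume * conc / 1000
Substituting: BOD_load = 152.1800 * 3387.4160 / 1000
Result: 515.4970 kg/day


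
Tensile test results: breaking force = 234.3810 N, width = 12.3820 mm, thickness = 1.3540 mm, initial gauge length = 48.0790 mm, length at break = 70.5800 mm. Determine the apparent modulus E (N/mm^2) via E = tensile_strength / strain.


TS = F / (w * t) = 234.3810 / (12.3820 * 1.3540) = 13.9802 N/mm^2
strain = (Lf - L0) / L0 = (70.5800 - 48.0790) / 48.0790 = 0.4680
E = TS / strain = 13.9802 / 0.4680 = 29.8722 N/mm^2


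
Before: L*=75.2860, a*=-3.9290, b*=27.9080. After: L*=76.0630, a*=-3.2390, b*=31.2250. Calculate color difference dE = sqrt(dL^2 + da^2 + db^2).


dL = 0.7770, da = 0.6900, db = 3.3170
dE = sqrt(0.7770^2 + 0.6900^2 + 3.3170^2) = 3.4760


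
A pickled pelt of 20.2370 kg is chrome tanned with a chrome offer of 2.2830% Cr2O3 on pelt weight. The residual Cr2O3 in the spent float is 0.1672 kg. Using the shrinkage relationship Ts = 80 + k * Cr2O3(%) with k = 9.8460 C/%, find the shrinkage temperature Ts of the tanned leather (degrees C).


Offered = pelt * offer_pct / 100 = 20.2370 * 2.2830 / 100 = 0.4620 kg
Uptake = offered - residual = 0.4620 - 0.1672 = 0.2948 kg
Cr2O3% on pelt = uptake / pelt * 100 = 0.2948 / 20.2370 * 100 = 1.4568 %
Ts = 80 + k * Cr2O3% = 80 + 9.8460 * 1.4568 = 94.3436 C


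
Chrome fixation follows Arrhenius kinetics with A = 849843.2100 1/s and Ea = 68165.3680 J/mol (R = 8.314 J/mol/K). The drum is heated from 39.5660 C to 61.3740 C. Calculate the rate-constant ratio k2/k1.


T1 = 39.5660 + 273.15 = 312.7160 K; T2 = 61.3740 + 273.15 = 334.5240 K
k1 = A * exp(-Ea/(R*T1)) = 849843.2100 * exp(-68165.3680/(8.314*312.7160)) = 3.4906e-06 1/s
k2 = A * exp(-Ea/(R*T2)) = 849843.2100 * exp(-68165.3680/(8.314*334.5240)) = 1.9284e-05 1/s
k2/k1 = 1.9284e-05 / 3.4906e-06 = 5.5245


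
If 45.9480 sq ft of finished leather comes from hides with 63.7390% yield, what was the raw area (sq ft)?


Formula: raw = finished * 100 / yield
Substituting: raw = 45.9480 * 100 / 63.7390
Result: 72.0877 sq ft


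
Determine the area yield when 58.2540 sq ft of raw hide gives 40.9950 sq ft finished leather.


Formula: Yield = finished / raw * 100
Substituting: Yield = 40.9950 / 58.2540 * 100
Result: 70.3728 %


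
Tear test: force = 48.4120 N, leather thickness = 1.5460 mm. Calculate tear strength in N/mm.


Formula: Tear strength = force / thickness
Substituting: Tear strength = 48.4120 / 1.5460
Result: 31.3144 N/mm


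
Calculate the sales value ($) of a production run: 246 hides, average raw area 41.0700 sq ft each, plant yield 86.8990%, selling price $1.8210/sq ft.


Raw_total = N * avg_area = 246 * 41.0700 = 10103.2200 sq ft
Finished = Raw_total * yield / 100 = 10103.2200 * 86.8990 / 100 = 8779.5971 sq ft
Value = Finished * price = 8779.5971 * 1.8210 = 15987.6464 $


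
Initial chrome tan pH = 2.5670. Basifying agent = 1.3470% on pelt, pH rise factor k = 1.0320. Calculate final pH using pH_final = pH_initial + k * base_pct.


Formula: pH_final = pH_initial + k * base_pct
Substituting: pH_final = 2.5670 + 1.0320 * 1.3470
Result: 3.9571


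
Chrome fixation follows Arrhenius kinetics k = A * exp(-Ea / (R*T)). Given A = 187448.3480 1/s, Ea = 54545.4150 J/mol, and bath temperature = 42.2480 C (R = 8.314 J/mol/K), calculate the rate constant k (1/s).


T_K = T_C + 273.15 = 42.2480 + 273.15 = 315.3980 K
exponent = -Ea / (R * T_K) = -54545.4150 / (8.314 * 315.3980) = -20.8012
k = A * exp(exponent) = 187448.3480 * exp(-20.8012) = 1.7339e-04 1/s


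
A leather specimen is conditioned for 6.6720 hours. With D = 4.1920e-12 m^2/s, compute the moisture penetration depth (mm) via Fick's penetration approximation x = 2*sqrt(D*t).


t = 6.6720 hr * 3600 = 24019.2000 s
D * t = 4.1920e-12 * 24019.2000 = 1.0069e-07
x = 2 * sqrt(D*t) = 2 * sqrt(1.0069e-07) = 6.3463e-04 m = 0.6346 mm


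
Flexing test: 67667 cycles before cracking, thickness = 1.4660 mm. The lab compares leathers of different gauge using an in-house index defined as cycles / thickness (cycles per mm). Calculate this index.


Formula: Index = cycles / thickness
Substituting: Index = 67667 / 1.4660
Result: 46157.5716 cycles/mm


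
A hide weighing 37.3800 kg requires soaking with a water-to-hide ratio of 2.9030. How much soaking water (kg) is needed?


Formula: Water = hide_weight * ratio
Substituting: Water = 37.3800 * 2.9030
Result: 108.5141 kg


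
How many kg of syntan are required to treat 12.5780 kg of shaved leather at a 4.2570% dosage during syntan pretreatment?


Formula: Syntan = substrate * pct / 100
Substituting: Syntan = 12.5780 * 4.2570 / 100
Result: 0.5354 kg


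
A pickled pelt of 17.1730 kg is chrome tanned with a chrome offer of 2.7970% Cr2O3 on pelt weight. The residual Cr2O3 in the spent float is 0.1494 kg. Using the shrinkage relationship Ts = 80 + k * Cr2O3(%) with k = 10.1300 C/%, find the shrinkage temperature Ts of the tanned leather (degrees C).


Offered = pelt * offer_pct / 100 = 17.1730 * 2.7970 / 100 = 0.4803 kg
Uptake = offered - residual = 0.4803 - 0.1494 = 0.3309 kg
Cr2O3% on pelt = uptake / pelt * 100 = 0.3309 / 17.1730 * 100 = 1.9270 %
Ts = 80 + k * Cr2O3% = 80 + 10.1300 * 1.9270 = 99.5208 C


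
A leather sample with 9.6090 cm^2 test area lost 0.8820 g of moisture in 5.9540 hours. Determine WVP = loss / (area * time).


Formula: WVP = loss / (area * time)
Substituting: WVP = 0.8820 / (9.6090 * 5.9540)
Result: 0.0154163 g/(cm^2*hr)


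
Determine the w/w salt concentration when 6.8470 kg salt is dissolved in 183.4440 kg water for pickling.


Formula: Conc = salt / (water + salt) * 100
Substituting: Conc = 6.8470 / (183.4440 + 6.8470) * 100
Result: 3.5982 %


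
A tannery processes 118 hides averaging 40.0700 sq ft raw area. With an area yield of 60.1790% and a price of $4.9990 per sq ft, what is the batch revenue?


Raw_total = N * avg_area = 118 * 40.0700 = 4728.2600 sq ft
Finished = Raw_total * yield / 100 = 4728.2600 * 60.1790 / 100 = 2845.4196 sq ft
Value = Finished * price = 2845.4196 * 4.9990 = 14224.2525 $


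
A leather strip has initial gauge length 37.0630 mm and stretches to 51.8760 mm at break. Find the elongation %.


Formula: Elongation = (Lf - L0) / L0 * 100
Substituting: Elongation = (51.8760 - 37.0630) / 37.0630 * 100
Result: 39.9671 %


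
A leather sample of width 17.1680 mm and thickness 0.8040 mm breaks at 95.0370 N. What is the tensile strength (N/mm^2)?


Formula: TS = force / (width * thickness)
Substituting: TS = 95.0370 / (17.1680 * 0.8040)
Result: 6.8852 N/mm^2


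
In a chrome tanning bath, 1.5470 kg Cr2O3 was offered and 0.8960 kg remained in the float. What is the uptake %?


Formula: Uptake = (offered - residual) / offered * 100
Substituting: Uptake = (1.5470 - 0.8960) / 1.5470 * 100
Result: 42.0814 %


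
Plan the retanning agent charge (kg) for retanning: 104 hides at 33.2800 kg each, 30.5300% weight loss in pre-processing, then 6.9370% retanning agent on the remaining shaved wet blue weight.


Total_raw = N * avg_wt = 104 * 33.2800 = 3461.1200 kg
Substrate = Total_raw * (1 - loss/100) = 3461.1200 * (1 - 30.5300/100) = 2404.4401 kg
Retan = Substrate * pct / 100 = 2404.4401 * 6.9370 / 100 = 166.7960 kg


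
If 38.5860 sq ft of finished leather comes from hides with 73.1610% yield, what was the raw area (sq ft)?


Formula: raw = finished * 100 / yield
Substituting: raw = 38.5860 * 100 / 73.1610
Result: 52.7412 sq ft


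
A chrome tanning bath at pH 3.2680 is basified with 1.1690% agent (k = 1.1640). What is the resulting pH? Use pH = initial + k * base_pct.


Formula: pH_final = pH_initial + k * base_pct
Substituting: pH_final = 3.2680 + 1.1640 * 1.1690
Result: 4.6287


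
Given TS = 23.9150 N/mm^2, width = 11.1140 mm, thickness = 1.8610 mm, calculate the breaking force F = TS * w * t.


Formula: F = TS * w * t
Substituting: F = 23.9150 * 11.1140 * 1.8610
Result: 494.6376 N


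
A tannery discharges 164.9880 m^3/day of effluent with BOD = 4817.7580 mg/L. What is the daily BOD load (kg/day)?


Formula: BOD_load = volume * conc / 1000
Substituting: BOD_load = 164.9880 * 4817.7580 / 1000
Result: 794.8723 kg/day


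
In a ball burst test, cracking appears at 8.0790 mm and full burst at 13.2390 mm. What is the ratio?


Formula: Ratio = crack / burst
Substituting: Ratio = 8.0790 / 13.2390
Result: 0.6102


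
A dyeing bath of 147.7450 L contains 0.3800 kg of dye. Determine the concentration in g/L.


Formula: Conc = dye_mass(kg) / volume(L) * 1000
Substituting: Conc = 0.3800 / 147.7450 * 1000
Result: 2.5720 g/L


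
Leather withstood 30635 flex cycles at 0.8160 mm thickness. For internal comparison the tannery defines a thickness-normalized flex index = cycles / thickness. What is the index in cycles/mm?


Formula: Index = cycles / thickness
Substituting: Index = 30635 / 0.8160
Result: 37542.8922 cycles/mm


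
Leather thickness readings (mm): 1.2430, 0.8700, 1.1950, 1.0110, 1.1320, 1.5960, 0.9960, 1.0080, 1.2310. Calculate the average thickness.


Formula: Average = sum / n
Substituting: Average = 10.2820 / 9
Result: 1.1424 mm


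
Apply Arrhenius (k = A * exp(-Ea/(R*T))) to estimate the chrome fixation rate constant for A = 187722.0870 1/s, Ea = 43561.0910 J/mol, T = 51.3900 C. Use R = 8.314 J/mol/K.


T_K = T_C + 273.15 = 51.3900 + 273.15 = 324.5400 K
exponent = -Ea / (R * T_K) = -43561.0910 / (8.314 * 324.5400) = -16.1443
k = A * exp(exponent) = 187722.0870 * exp(-16.1443) = 0.0182858 1/s


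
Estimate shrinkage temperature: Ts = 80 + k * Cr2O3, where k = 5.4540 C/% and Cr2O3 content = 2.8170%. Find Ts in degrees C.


Formula: Ts = 80 + k * Cr2O3
Substituting: Ts = 80 + 5.4540 * 2.8170
Result: 95.3639 C


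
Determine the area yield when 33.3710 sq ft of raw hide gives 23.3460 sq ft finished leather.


Formula: Yield = finished / raw * 100
Substituting: Yield = 23.3460 / 33.3710 * 100
Result: 69.9589 %


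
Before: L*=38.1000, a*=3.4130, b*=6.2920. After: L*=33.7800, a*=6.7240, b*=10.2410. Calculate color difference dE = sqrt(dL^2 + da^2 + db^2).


dL = -4.3200, da = 3.3110, db = 3.9490
dE = sqrt((-4.3200)^2 + 3.3110^2 + 3.9490^2) = 6.7246


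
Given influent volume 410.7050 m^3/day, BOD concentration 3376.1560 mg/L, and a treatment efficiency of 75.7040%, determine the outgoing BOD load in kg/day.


Load_in = volume * conc / 1000 = 410.7050 * 3376.1560 / 1000 = 1386.6041 kg/day
Removed = Load_in * eff / 100 = 1386.6041 * 75.7040 / 100 = 1049.7148 kg/day
Load_out = Load_in - Removed = 1386.6041 - 1049.7148 = 336.8893 kg/day


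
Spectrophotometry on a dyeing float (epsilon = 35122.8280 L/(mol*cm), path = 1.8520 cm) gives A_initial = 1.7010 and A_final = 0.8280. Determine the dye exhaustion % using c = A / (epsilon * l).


c_initial = A_i / (epsilon * l) = 1.7010 / (35122.8280 * 1.8520) = 2.6150e-05 mol/L
c_final = A_f / (epsilon * l) = 0.8280 / (35122.8280 * 1.8520) = 1.2729e-05 mol/L
Exhaustion = (c_initial - c_final) / c_initial * 100 = (2.6150e-05 - 1.2729e-05) / 2.6150e-05 * 100 = 51.3228 %


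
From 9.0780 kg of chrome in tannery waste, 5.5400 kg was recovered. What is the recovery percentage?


Formula: Recovery = recovered / input * 100
Substituting: Recovery = 5.5400 / 9.0780 * 100
Result: 61.0267 %


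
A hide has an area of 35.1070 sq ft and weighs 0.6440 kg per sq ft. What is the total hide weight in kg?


Formula: Weight = area * weight_per_sqft
Substituting: Weight = 35.1070 * 0.6440
Result: 22.6089 kg


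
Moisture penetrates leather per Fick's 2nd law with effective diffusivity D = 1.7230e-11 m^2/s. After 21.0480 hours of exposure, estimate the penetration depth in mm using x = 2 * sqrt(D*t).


t = 21.0480 hr * 3600 = 75772.8000 s
D * t = 1.7230e-11 * 75772.8000 = 1.3056e-06
x = 2 * sqrt(D*t) = 2 * sqrt(1.3056e-06) = 0.00228523 m = 2.2852 mm


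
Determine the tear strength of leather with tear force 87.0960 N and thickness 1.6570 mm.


Formula: Tear strength = force / thickness
Substituting: Tear strength = 87.0960 / 1.6570
Result: 52.5625 N/mm


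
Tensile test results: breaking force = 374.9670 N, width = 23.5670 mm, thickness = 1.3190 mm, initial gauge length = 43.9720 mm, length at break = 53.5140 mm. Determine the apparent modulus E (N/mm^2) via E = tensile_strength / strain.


TS = F / (w * t) = 374.9670 / (23.5670 * 1.3190) = 12.0627 N/mm^2
strain = (Lf - L0) / L0 = (53.5140 - 43.9720) / 43.9720 = 0.2170
E = TS / strain = 12.0627 / 0.2170 = 55.5880 N/mm^2


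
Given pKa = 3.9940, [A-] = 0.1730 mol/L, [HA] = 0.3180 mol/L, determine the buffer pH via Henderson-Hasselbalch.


ratio = [A-] / [HA] = 0.1730 / 0.3180 = 0.5440
log10(ratio) = -0.2644
pH = pKa + log10(ratio) = 3.9940 - 0.2644 = 3.7296


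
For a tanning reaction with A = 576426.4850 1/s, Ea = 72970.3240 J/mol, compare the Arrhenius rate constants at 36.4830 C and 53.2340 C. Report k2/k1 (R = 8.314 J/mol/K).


T1 = 36.4830 + 273.15 = 309.6330 K; T2 = 53.2340 + 273.15 = 326.3840 K
k1 = A * exp(-Ea/(R*T1)) = 576426.4850 * exp(-72970.3240/(8.314*309.6330)) = 2.8204e-07 1/s
k2 = A * exp(-Ea/(R*T2)) = 576426.4850 * exp(-72970.3240/(8.314*326.3840)) = 1.2081e-06 1/s
k2/k1 = 1.2081e-06 / 2.8204e-07 = 4.2836


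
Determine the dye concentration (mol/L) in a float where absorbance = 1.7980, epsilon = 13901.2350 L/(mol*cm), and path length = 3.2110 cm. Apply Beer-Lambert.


Formula: c = A / (epsilon * l)
Substituting: c = 1.7980 / (13901.2350 * 3.2110)
Result: 4.0281e-05 mol/L


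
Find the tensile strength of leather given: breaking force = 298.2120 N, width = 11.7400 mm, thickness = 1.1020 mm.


Formula: TS = force / (width * thickness)
Substituting: TS = 298.2120 / (11.7400 * 1.1020)
Result: 23.0502 N/mm^2


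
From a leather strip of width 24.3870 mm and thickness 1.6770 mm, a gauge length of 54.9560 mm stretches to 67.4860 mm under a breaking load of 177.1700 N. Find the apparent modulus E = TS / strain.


TS = F / (w * t) = 177.1700 / (24.3870 * 1.6770) = 4.3321 N/mm^2
strain = (Lf - L0) / L0 = (67.4860 - 54.9560) / 54.9560 = 0.2280
E = TS / strain = 4.3321 / 0.2280 = 19.0004 N/mm^2


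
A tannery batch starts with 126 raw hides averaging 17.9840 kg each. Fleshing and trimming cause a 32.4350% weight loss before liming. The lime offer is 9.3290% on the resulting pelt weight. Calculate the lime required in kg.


Total_raw = N * avg_wt = 126 * 17.9840 = 2265.9840 kg
Substrate = Total_raw * (1 - loss/100) = 2265.9840 * (1 - 32.4350/100) = 1531.0121 kg
Lime = Substrate * pct / 100 = 1531.0121 * 9.3290 / 100 = 142.8281 kg


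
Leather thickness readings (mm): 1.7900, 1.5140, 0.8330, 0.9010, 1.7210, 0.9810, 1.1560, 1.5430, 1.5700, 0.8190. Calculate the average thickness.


Formula: Average = sum / n
Substituting: Average = 12.8280 / 10
Result: 1.2828 mm


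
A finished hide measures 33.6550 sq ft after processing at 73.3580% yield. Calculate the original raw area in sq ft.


Formula: raw = finished * 100 / yield
Substituting: raw = 33.6550 * 100 / 73.3580
Result: 45.8778 sq ft
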